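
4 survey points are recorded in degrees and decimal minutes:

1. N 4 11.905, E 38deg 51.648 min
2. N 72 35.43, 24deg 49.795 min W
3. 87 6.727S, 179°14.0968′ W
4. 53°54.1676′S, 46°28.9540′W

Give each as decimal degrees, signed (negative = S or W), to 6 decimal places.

Point 1:
  Lat: 11.905′ = 0.198417°; total 4.1984167
  N → positive
  Lon: 51.648′ = 0.860800°; total 38.8608000
  E → positive
Point 2:
  Lat: 35.43′ = 0.590500°; total 72.5905000
  N → positive
  λ: 49.795′ = 0.829917°; total 24.8299167
  hemisphere W, so the sign is −
Point 3:
  Latitude: 87 + 6.727/60 = 87.1121167
  hemisphere S, so the sign is −
  Longitude: 179 + 14.0968/60 = 179.2349467
  W ⇒ negate
Point 4:
  Lat: 53 + 54.1676/60 = 53.9027933
  hemisphere S, so the sign is −
  Lon: 28.954′ = 0.482567°; total 46.4825667
  hemisphere W, so the sign is −

1. 4.198417, 38.860800
2. 72.590500, -24.829917
3. -87.112117, -179.234947
4. -53.902793, -46.482567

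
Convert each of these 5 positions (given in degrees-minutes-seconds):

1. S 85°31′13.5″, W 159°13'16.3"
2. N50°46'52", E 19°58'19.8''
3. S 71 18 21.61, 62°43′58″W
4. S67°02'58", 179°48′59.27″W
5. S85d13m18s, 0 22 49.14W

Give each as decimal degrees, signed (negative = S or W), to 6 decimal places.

Point 1:
  φ: 85° + 31/60 + 13.5/3600 = 85 + 0.516667 + 0.003750 = 85.5204167
  hemisphere S, so the sign is −
  λ: 13′ + 16.3″ = 13.27167′; 159 + 13.27167/60 = 159.2211944
  hemisphere W, so the sign is −
Point 2:
  Lat: 50 + 46/60 + 52/3600 = 50.7811111
  N → positive
  Longitude: 58′ + 19.8″ = 58.33000′; 19 + 58.33000/60 = 19.9721667
  E → positive
Point 3:
  Lat: 18′ + 21.61″ = 18.36017′; 71 + 18.36017/60 = 71.3060028
  S → negative
  λ: 62 + 43/60 + 58/3600 = 62.7327778
  W → negative
Point 4:
  Latitude: 2′ + 58″ = 2.96667′; 67 + 2.96667/60 = 67.0494444
  S → negative
  Lon: 179° + 48/60 + 59.27/3600 = 179 + 0.800000 + 0.016464 = 179.8164639
  W ⇒ negate
Point 5:
  φ: 13′ + 18″ = 13.30000′; 85 + 13.30000/60 = 85.2216667
  hemisphere S, so the sign is −
  Longitude: 0° + 22/60 + 49.14/3600 = 0 + 0.366667 + 0.013650 = 0.3803167
  W → negative

1. -85.520417, -159.221194
2. 50.781111, 19.972167
3. -71.306003, -62.732778
4. -67.049444, -179.816464
5. -85.221667, -0.380317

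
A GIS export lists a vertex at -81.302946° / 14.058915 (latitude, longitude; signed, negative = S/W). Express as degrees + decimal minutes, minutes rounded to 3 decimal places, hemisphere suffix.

81° 18.177′ S, 14° 3.535′ E

Latitude is negative → S; |value| = 81.302946
Latitude: minutes = (81.302946 − 81) × 60 = 18.17676
λ: minutes = (14.058915 − 14) × 60 = 3.53490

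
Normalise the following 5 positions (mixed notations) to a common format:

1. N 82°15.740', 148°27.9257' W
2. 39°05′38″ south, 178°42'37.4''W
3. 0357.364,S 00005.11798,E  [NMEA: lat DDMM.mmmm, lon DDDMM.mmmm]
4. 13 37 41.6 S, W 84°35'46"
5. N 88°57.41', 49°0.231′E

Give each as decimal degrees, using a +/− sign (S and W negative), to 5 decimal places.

1. 82.26233, -148.46543
2. -39.09389, -178.71039
3. -3.95607, 0.08530
4. -13.62822, -84.59611
5. 88.95683, 49.00385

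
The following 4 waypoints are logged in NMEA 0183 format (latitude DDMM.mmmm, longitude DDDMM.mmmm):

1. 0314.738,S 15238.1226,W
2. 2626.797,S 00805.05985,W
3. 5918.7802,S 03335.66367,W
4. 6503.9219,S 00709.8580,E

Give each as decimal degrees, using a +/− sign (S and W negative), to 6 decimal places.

1. -3.245633, -152.635377
2. -26.446617, -8.084331
3. -59.313003, -33.594395
4. -65.065365, 7.164300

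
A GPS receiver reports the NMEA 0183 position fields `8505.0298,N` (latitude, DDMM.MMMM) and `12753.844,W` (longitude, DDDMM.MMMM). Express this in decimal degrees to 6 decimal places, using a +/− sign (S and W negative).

85.083830, -127.897400

Latitude: degrees = first 2 digits = 85, minutes = 5.0298; 85 + 5.0298/60 = 85.0838300
N ⇒ keep positive
Longitude: degrees = first 3 digits = 127, minutes = 53.844; 127 + 53.844/60 = 127.8974000
hemisphere W, so the sign is −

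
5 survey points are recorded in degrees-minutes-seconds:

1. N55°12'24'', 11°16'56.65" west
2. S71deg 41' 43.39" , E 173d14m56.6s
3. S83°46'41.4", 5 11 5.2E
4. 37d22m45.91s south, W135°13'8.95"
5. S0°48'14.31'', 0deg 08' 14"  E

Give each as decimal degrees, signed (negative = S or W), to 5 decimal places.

Point 1:
  Lat: 55° + 12/60 + 24/3600 = 55 + 0.200000 + 0.006667 = 55.206667
  N → positive
  Lon: 16′ + 56.65″ = 16.94417′; 11 + 16.94417/60 = 11.282403
  W ⇒ negate
Point 2:
  Lat: 41′ + 43.39″ = 41.72317′; 71 + 41.72317/60 = 71.695386
  S → negative
  Longitude: 173 + 14/60 + 56.6/3600 = 173.249056
  E → positive
Point 3:
  φ: 46′ + 41.4″ = 46.69000′; 83 + 46.69000/60 = 83.778167
  S → negative
  λ: 5° + 11/60 + 5.2/3600 = 5 + 0.183333 + 0.001444 = 5.184778
  E → positive
Point 4:
  Latitude: 37° + 22/60 + 45.91/3600 = 37 + 0.366667 + 0.012753 = 37.379419
  S ⇒ negate
  λ: 13′ + 8.95″ = 13.14917′; 135 + 13.14917/60 = 135.219153
  W ⇒ negate
Point 5:
  Latitude: 48′ + 14.31″ = 48.23850′; 0 + 48.23850/60 = 0.803975
  hemisphere S, so the sign is −
  Lon: 8′ + 14″ = 8.23333′; 0 + 8.23333/60 = 0.137222
  E → positive

1. 55.20667, -11.28240
2. -71.69539, 173.24906
3. -83.77817, 5.18478
4. -37.37942, -135.21915
5. -0.80398, 0.13722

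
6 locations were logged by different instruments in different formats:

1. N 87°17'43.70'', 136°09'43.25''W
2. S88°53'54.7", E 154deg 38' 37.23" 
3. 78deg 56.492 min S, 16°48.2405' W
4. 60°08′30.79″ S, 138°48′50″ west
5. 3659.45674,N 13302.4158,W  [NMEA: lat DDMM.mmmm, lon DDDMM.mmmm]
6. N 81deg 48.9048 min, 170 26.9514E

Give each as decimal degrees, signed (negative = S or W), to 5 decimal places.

Point 1:
  Lat: 87 + 17/60 + 43.7/3600 = 87.295472
  N → positive
  Lon: 136° + 9/60 + 43.25/3600 = 136 + 0.150000 + 0.012014 = 136.162014
  W ⇒ negate
Point 2:
  φ: 53′ + 54.7″ = 53.91167′; 88 + 53.91167/60 = 88.898528
  S ⇒ negate
  Longitude: 154 + 38/60 + 37.23/3600 = 154.643675
  E → positive
Point 3:
  φ: 78 + 56.492/60 = 78.941533
  S → negative
  Lon: 16 + 48.2405/60 = 16.804008
  hemisphere W, so the sign is −
Point 4:
  Latitude: 60 + 8/60 + 30.79/3600 = 60.141886
  S → negative
  Longitude: 48′ + 50″ = 48.83333′; 138 + 48.83333/60 = 138.813889
  hemisphere W, so the sign is −
Point 5:
  φ: split at 2 digits → 36° and 59.45674′; 36 + 59.45674/60 = 36.990946
  N ⇒ keep positive
  Lon: split at 3 digits → 133° and 2.4158′; 133 + 2.4158/60 = 133.040263
  hemisphere W, so the sign is −
Point 6:
  Lat: 48.9048′ = 0.815080°; total 81.815080
  N → positive
  Lon: 26.9514′ = 0.449190°; total 170.449190
  E ⇒ keep positive

1. 87.29547, -136.16201
2. -88.89853, 154.64368
3. -78.94153, -16.80401
4. -60.14189, -138.81389
5. 36.99095, -133.04026
6. 81.81508, 170.44919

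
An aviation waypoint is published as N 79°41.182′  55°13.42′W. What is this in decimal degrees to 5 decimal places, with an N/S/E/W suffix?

Latitude: 41.182′ = 0.686367°; total 79.686367
Longitude: 55 + 13.42/60 = 55.223667

79.68637° N, 55.22367° W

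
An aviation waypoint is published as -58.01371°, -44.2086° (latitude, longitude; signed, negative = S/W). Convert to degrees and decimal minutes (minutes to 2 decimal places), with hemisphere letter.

58° 0.82′ S, 44° 12.52′ W

Latitude is negative → S; |value| = 58.013710
Lat: 58° + 0.013710 × 60 = 58° 0.8226′
Longitude is negative → W; |value| = 44.208600
Lon: 44° + 0.208600 × 60 = 44° 12.5160′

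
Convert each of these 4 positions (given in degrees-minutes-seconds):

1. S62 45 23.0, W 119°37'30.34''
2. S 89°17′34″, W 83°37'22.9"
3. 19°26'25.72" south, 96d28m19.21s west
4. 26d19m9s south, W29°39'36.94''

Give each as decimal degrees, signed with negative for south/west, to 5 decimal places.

Point 1:
  Latitude: 45′ + 23″ = 45.38333′; 62 + 45.38333/60 = 62.756389
  S ⇒ negate
  Longitude: 37′ + 30.34″ = 37.50567′; 119 + 37.50567/60 = 119.625094
  W → negative
Point 2:
  φ: 89° + 17/60 + 34/3600 = 89 + 0.283333 + 0.009444 = 89.292778
  S ⇒ negate
  Lon: 83° + 37/60 + 22.9/3600 = 83 + 0.616667 + 0.006361 = 83.623028
  hemisphere W, so the sign is −
Point 3:
  φ: 19 + 26/60 + 25.72/3600 = 19.440478
  hemisphere S, so the sign is −
  Lon: 96° + 28/60 + 19.21/3600 = 96 + 0.466667 + 0.005336 = 96.472003
  W → negative
Point 4:
  Latitude: 19′ + 9″ = 19.15000′; 26 + 19.15000/60 = 26.319167
  S ⇒ negate
  Lon: 29 + 39/60 + 36.94/3600 = 29.660261
  W ⇒ negate

1. -62.75639, -119.62509
2. -89.29278, -83.62303
3. -19.44048, -96.47200
4. -26.31917, -29.66026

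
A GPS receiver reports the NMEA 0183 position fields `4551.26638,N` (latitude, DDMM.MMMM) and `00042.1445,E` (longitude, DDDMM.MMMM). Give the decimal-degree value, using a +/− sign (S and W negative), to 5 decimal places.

45.85444, 0.70241

φ: split at 2 digits → 45° and 51.26638′; 45 + 51.26638/60 = 45.854440
N → positive
λ: split at 3 digits → 000° and 42.1445′; 0 + 42.1445/60 = 0.702408
E → positive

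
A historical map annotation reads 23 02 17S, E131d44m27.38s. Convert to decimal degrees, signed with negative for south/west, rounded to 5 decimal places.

Lat: 23 + 2/60 + 17/3600 = 23.038056
S ⇒ negate
Lon: 131 + 44/60 + 27.38/3600 = 131.740939
E → positive

-23.03806, 131.74094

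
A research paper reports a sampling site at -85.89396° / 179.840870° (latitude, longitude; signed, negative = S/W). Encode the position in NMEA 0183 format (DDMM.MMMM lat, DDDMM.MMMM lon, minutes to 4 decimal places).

8553.6376,S / 17950.4522,E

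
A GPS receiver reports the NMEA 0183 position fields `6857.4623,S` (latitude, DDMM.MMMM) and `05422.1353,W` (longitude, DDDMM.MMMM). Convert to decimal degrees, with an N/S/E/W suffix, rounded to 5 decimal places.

68.95771° S, 54.36892° W

Latitude: degrees = first 2 digits = 68, minutes = 57.4623; 68 + 57.4623/60 = 68.957705
Lon: split at 3 digits → 054° and 22.1353′; 54 + 22.1353/60 = 54.368922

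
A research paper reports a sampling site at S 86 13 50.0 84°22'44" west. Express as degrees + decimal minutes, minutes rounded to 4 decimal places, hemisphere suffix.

86° 13.8333′ S, 84° 22.7333′ W

φ: 13 + 50/60 = 13.833333′
λ: 22 + 44/60 = 22.733333′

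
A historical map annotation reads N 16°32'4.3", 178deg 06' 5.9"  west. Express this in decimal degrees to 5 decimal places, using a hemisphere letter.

16.53453° N, 178.10164° W

φ: 16 + 32/60 + 4.3/3600 = 16.534528
Lon: 6′ + 5.9″ = 6.09833′; 178 + 6.09833/60 = 178.101639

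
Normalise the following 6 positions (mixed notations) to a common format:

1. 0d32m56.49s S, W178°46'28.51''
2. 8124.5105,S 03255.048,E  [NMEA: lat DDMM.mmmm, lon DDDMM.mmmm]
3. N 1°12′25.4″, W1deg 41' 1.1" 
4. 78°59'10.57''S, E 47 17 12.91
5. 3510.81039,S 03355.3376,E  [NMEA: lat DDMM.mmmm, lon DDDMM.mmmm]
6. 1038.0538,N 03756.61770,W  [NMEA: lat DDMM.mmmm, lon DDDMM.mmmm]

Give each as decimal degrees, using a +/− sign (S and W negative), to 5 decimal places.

1. -0.54903, -178.77459
2. -81.40851, 32.91747
3. 1.20706, -1.68364
4. -78.98627, 47.28692
5. -35.18017, 33.92229
6. 10.63423, -37.94363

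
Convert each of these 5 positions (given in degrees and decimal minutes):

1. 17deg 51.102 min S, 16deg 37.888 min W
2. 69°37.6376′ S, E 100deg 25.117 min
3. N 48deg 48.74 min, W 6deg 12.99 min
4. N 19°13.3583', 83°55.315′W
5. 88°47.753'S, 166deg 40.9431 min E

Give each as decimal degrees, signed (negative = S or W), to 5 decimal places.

1. -17.85170, -16.63147
2. -69.62729, 100.41862
3. 48.81233, -6.21650
4. 19.22264, -83.92192
5. -88.79588, 166.68239

Point 1:
  Lat: 17 + 51.102/60 = 17.851700
  S → negative
  λ: 16 + 37.888/60 = 16.631467
  W → negative
Point 2:
  Lat: 37.6376′ = 0.627293°; total 69.627293
  S ⇒ negate
  Lon: 100 + 25.117/60 = 100.418617
  E ⇒ keep positive
Point 3:
  Lat: 48 + 48.74/60 = 48.812333
  N → positive
  λ: 6 + 12.99/60 = 6.216500
  W → negative
Point 4:
  Lat: 13.3583′ = 0.222638°; total 19.222638
  N ⇒ keep positive
  Longitude: 83 + 55.315/60 = 83.921917
  W → negative
Point 5:
  Lat: 47.753′ = 0.795883°; total 88.795883
  S ⇒ negate
  λ: 40.9431′ = 0.682385°; total 166.682385
  E ⇒ keep positive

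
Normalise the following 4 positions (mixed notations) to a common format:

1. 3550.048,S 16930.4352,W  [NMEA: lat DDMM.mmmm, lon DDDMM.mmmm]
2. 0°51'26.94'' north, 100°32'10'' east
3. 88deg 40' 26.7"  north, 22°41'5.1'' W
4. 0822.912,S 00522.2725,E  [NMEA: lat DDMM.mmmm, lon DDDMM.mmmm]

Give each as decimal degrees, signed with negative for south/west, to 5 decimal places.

Point 1:
  φ: split at 2 digits → 35° and 50.048′; 35 + 50.048/60 = 35.834133
  S ⇒ negate
  λ: degrees = first 3 digits = 169, minutes = 30.4352; 169 + 30.4352/60 = 169.507253
  W → negative
Point 2:
  Lat: 0° + 51/60 + 26.94/3600 = 0 + 0.850000 + 0.007483 = 0.857483
  N → positive
  Longitude: 100° + 32/60 + 10/3600 = 100 + 0.533333 + 0.002778 = 100.536111
  E → positive
Point 3:
  φ: 88 + 40/60 + 26.7/3600 = 88.674083
  N → positive
  Longitude: 41′ + 5.1″ = 41.08500′; 22 + 41.08500/60 = 22.684750
  hemisphere W, so the sign is −
Point 4:
  Latitude: split at 2 digits → 08° and 22.912′; 8 + 22.912/60 = 8.381867
  hemisphere S, so the sign is −
  Lon: degrees = first 3 digits = 5, minutes = 22.2725; 5 + 22.2725/60 = 5.371208
  E ⇒ keep positive

1. -35.83413, -169.50725
2. 0.85748, 100.53611
3. 88.67408, -22.68475
4. -8.38187, 5.37121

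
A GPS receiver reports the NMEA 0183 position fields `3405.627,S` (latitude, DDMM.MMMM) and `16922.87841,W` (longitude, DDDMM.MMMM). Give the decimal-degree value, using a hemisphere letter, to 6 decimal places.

34.093783° S, 169.381307° W

Latitude: degrees = first 2 digits = 34, minutes = 5.627; 34 + 5.627/60 = 34.0937833
λ: degrees = first 3 digits = 169, minutes = 22.87841; 169 + 22.87841/60 = 169.3813068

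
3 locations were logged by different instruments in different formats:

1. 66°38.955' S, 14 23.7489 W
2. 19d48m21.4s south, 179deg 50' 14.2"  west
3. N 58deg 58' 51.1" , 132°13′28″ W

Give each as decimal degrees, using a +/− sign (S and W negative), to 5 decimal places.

Point 1:
  φ: 66 + 38.955/60 = 66.649250
  hemisphere S, so the sign is −
  λ: 14 + 23.7489/60 = 14.395815
  hemisphere W, so the sign is −
Point 2:
  φ: 48′ + 21.4″ = 48.35667′; 19 + 48.35667/60 = 19.805944
  hemisphere S, so the sign is −
  Lon: 179 + 50/60 + 14.2/3600 = 179.837278
  W ⇒ negate
Point 3:
  Lat: 58′ + 51.1″ = 58.85167′; 58 + 58.85167/60 = 58.980861
  N → positive
  Lon: 132° + 13/60 + 28/3600 = 132 + 0.216667 + 0.007778 = 132.224444
  W ⇒ negate

1. -66.64925, -14.39582
2. -19.80594, -179.83728
3. 58.98086, -132.22444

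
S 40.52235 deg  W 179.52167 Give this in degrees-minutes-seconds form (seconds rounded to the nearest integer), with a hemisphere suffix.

40°31′20″ S, 179°31′18″ W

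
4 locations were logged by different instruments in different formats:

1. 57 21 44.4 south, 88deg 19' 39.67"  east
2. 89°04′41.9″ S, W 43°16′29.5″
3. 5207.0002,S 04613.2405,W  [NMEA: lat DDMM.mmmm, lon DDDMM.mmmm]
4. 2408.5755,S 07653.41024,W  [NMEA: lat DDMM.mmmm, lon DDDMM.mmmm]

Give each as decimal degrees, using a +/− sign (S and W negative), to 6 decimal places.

Point 1:
  Latitude: 57° + 21/60 + 44.4/3600 = 57 + 0.350000 + 0.012333 = 57.3623333
  hemisphere S, so the sign is −
  λ: 88° + 19/60 + 39.67/3600 = 88 + 0.316667 + 0.011019 = 88.3276861
  E ⇒ keep positive
Point 2:
  Lat: 89 + 4/60 + 41.9/3600 = 89.0783056
  hemisphere S, so the sign is −
  λ: 16′ + 29.5″ = 16.49167′; 43 + 16.49167/60 = 43.2748611
  hemisphere W, so the sign is −
Point 3:
  φ: degrees = first 2 digits = 52, minutes = 7.0002; 52 + 7.0002/60 = 52.1166700
  S → negative
  Lon: split at 3 digits → 046° and 13.2405′; 46 + 13.2405/60 = 46.2206750
  W → negative
Point 4:
  Latitude: split at 2 digits → 24° and 8.5755′; 24 + 8.5755/60 = 24.1429250
  S → negative
  λ: split at 3 digits → 076° and 53.41024′; 76 + 53.41024/60 = 76.8901707
  W → negative

1. -57.362333, 88.327686
2. -89.078306, -43.274861
3. -52.116670, -46.220675
4. -24.142925, -76.890171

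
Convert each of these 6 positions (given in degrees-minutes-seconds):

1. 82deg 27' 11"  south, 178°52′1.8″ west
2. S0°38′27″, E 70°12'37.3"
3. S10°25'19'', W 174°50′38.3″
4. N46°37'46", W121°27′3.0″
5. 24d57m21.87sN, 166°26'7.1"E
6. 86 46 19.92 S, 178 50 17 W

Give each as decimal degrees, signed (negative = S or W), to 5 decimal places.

Point 1:
  Latitude: 82 + 27/60 + 11/3600 = 82.453056
  S → negative
  Longitude: 178° + 52/60 + 1.8/3600 = 178 + 0.866667 + 0.000500 = 178.867167
  W → negative
Point 2:
  Latitude: 0 + 38/60 + 27/3600 = 0.640833
  hemisphere S, so the sign is −
  Longitude: 12′ + 37.3″ = 12.62167′; 70 + 12.62167/60 = 70.210361
  E → positive
Point 3:
  Latitude: 25′ + 19″ = 25.31667′; 10 + 25.31667/60 = 10.421944
  S ⇒ negate
  Longitude: 174° + 50/60 + 38.3/3600 = 174 + 0.833333 + 0.010639 = 174.843972
  hemisphere W, so the sign is −
Point 4:
  Lat: 46 + 37/60 + 46/3600 = 46.629444
  N ⇒ keep positive
  Lon: 121 + 27/60 + 3/3600 = 121.450833
  W → negative
Point 5:
  Latitude: 24 + 57/60 + 21.87/3600 = 24.956075
  N ⇒ keep positive
  Lon: 166° + 26/60 + 7.1/3600 = 166 + 0.433333 + 0.001972 = 166.435306
  E → positive
Point 6:
  φ: 86° + 46/60 + 19.92/3600 = 86 + 0.766667 + 0.005533 = 86.772200
  hemisphere S, so the sign is −
  Longitude: 178° + 50/60 + 17/3600 = 178 + 0.833333 + 0.004722 = 178.838056
  hemisphere W, so the sign is −

1. -82.45306, -178.86717
2. -0.64083, 70.21036
3. -10.42194, -174.84397
4. 46.62944, -121.45083
5. 24.95608, 166.43531
6. -86.77220, -178.83806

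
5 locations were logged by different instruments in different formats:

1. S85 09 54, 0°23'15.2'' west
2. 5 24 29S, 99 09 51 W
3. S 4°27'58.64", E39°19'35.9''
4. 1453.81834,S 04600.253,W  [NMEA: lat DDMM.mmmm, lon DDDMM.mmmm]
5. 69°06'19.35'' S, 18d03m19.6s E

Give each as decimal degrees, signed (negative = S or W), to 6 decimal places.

Point 1:
  Latitude: 85° + 9/60 + 54/3600 = 85 + 0.150000 + 0.015000 = 85.1650000
  S ⇒ negate
  Lon: 0 + 23/60 + 15.2/3600 = 0.3875556
  W → negative
Point 2:
  φ: 5° + 24/60 + 29/3600 = 5 + 0.400000 + 0.008056 = 5.4080556
  S ⇒ negate
  λ: 9′ + 51″ = 9.85000′; 99 + 9.85000/60 = 99.1641667
  W → negative
Point 3:
  Lat: 4° + 27/60 + 58.64/3600 = 4 + 0.450000 + 0.016289 = 4.4662889
  S → negative
  Lon: 39° + 19/60 + 35.9/3600 = 39 + 0.316667 + 0.009972 = 39.3266389
  E ⇒ keep positive
Point 4:
  φ: split at 2 digits → 14° and 53.81834′; 14 + 53.81834/60 = 14.8969723
  hemisphere S, so the sign is −
  Lon: split at 3 digits → 046° and 0.253′; 46 + 0.253/60 = 46.0042167
  W ⇒ negate
Point 5:
  Lat: 69° + 6/60 + 19.35/3600 = 69 + 0.100000 + 0.005375 = 69.1053750
  S → negative
  Longitude: 18 + 3/60 + 19.6/3600 = 18.0554444
  E → positive

1. -85.165000, -0.387556
2. -5.408056, -99.164167
3. -4.466289, 39.326639
4. -14.896972, -46.004217
5. -69.105375, 18.055444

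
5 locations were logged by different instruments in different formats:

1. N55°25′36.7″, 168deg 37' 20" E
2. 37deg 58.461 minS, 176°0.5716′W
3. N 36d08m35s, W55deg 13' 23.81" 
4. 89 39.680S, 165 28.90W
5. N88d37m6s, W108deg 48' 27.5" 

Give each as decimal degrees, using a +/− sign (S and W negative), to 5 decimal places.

1. 55.42686, 168.62222
2. -37.97435, -176.00953
3. 36.14306, -55.22328
4. -89.66133, -165.48167
5. 88.61833, -108.80764

Point 1:
  Latitude: 55° + 25/60 + 36.7/3600 = 55 + 0.416667 + 0.010194 = 55.426861
  N → positive
  Longitude: 37′ + 20″ = 37.33333′; 168 + 37.33333/60 = 168.622222
  E ⇒ keep positive
Point 2:
  Latitude: 37 + 58.461/60 = 37.974350
  S → negative
  Longitude: 176 + 0.5716/60 = 176.009527
  W ⇒ negate
Point 3:
  Lat: 36 + 8/60 + 35/3600 = 36.143056
  N → positive
  λ: 55° + 13/60 + 23.81/3600 = 55 + 0.216667 + 0.006614 = 55.223281
  hemisphere W, so the sign is −
Point 4:
  Lat: 39.68′ = 0.661333°; total 89.661333
  S ⇒ negate
  Lon: 28.9′ = 0.481667°; total 165.481667
  W → negative
Point 5:
  Latitude: 88° + 37/60 + 6/3600 = 88 + 0.616667 + 0.001667 = 88.618333
  N → positive
  Longitude: 108 + 48/60 + 27.5/3600 = 108.807639
  W ⇒ negate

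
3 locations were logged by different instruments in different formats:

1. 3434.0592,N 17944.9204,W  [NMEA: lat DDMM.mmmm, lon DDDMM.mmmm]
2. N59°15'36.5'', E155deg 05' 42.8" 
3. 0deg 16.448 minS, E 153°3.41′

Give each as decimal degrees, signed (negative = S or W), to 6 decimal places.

Point 1:
  Lat: degrees = first 2 digits = 34, minutes = 34.0592; 34 + 34.0592/60 = 34.5676533
  N ⇒ keep positive
  Lon: split at 3 digits → 179° and 44.9204′; 179 + 44.9204/60 = 179.7486733
  hemisphere W, so the sign is −
Point 2:
  Latitude: 59 + 15/60 + 36.5/3600 = 59.2601389
  N ⇒ keep positive
  Lon: 5′ + 42.8″ = 5.71333′; 155 + 5.71333/60 = 155.0952222
  E ⇒ keep positive
Point 3:
  Latitude: 0 + 16.448/60 = 0.2741333
  S → negative
  Lon: 153 + 3.41/60 = 153.0568333
  E ⇒ keep positive

1. 34.567653, -179.748673
2. 59.260139, 155.095222
3. -0.274133, 153.056833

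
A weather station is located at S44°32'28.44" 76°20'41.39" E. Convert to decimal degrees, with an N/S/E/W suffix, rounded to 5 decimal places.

Lat: 32′ + 28.44″ = 32.47400′; 44 + 32.47400/60 = 44.541233
λ: 20′ + 41.39″ = 20.68983′; 76 + 20.68983/60 = 76.344831

44.54123° S, 76.34483° E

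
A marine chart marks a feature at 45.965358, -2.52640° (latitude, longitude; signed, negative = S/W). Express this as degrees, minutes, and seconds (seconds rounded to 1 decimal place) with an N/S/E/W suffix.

Latitude: 0.965358 × 60 = 57.92148′ → 57′, remainder × 60 = 55.289″
Longitude is negative → W; |value| = 2.526400
Lon: whole degrees 2; 31.58400′ → 31′ and 35.040″

45°57′55.3″ N, 2°31′35.0″ W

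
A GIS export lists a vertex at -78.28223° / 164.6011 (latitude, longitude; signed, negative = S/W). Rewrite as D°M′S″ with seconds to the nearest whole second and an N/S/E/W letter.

78°16′56″ S, 164°36′4″ E

Latitude is negative → S; |value| = 78.282230
Latitude: 0.282230° → 16.93380′; 0.93380 × 60 = 56.03″
Lon: whole degrees 164; 36.06600′ → 36′ and 3.96″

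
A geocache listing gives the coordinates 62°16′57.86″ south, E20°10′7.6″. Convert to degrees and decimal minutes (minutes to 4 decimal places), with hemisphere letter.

62° 16.9643′ S, 20° 10.1267′ E

Lat: seconds/60 = 0.96433; minutes = 16 + 0.96433 = 16.964333
λ: 10 + 7.6/60 = 10.126667′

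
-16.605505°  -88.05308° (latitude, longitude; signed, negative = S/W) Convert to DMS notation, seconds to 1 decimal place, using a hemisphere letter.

16°36′19.8″ S, 88°03′11.1″ W

Latitude is negative → S; |value| = 16.605505
φ: 0.605505° → 36.33030′; 0.33030 × 60 = 19.818″
Longitude is negative → W; |value| = 88.053080
Lon: 0.053080° → 3.18480′; 0.18480 × 60 = 11.088″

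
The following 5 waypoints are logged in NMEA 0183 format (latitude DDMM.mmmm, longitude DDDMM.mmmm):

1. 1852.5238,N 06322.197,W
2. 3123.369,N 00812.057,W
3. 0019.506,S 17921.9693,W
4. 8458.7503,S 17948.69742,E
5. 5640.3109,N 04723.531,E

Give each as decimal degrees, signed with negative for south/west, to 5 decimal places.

1. 18.87540, -63.36995
2. 31.38948, -8.20095
3. -0.32510, -179.36616
4. -84.97917, 179.81162
5. 56.67185, 47.39218

Point 1:
  Latitude: split at 2 digits → 18° and 52.5238′; 18 + 52.5238/60 = 18.875397
  N → positive
  λ: degrees = first 3 digits = 63, minutes = 22.197; 63 + 22.197/60 = 63.369950
  W → negative
Point 2:
  Lat: split at 2 digits → 31° and 23.369′; 31 + 23.369/60 = 31.389483
  N ⇒ keep positive
  Longitude: split at 3 digits → 008° and 12.057′; 8 + 12.057/60 = 8.200950
  W ⇒ negate
Point 3:
  Lat: split at 2 digits → 00° and 19.506′; 0 + 19.506/60 = 0.325100
  hemisphere S, so the sign is −
  Longitude: degrees = first 3 digits = 179, minutes = 21.9693; 179 + 21.9693/60 = 179.366155
  hemisphere W, so the sign is −
Point 4:
  φ: split at 2 digits → 84° and 58.7503′; 84 + 58.7503/60 = 84.979172
  S ⇒ negate
  λ: degrees = first 3 digits = 179, minutes = 48.69742; 179 + 48.69742/60 = 179.811624
  E ⇒ keep positive
Point 5:
  φ: split at 2 digits → 56° and 40.3109′; 56 + 40.3109/60 = 56.671848
  N ⇒ keep positive
  Longitude: split at 3 digits → 047° and 23.531′; 47 + 23.531/60 = 47.392183
  E ⇒ keep positive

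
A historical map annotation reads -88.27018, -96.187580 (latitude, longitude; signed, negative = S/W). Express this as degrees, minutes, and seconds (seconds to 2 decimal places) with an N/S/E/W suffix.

88°16′12.65″ S, 96°11′15.29″ W

Latitude is negative → S; |value| = 88.270180
Latitude: 0.270180° → 16.21080′; 0.21080 × 60 = 12.6480″
Longitude is negative → W; |value| = 96.187580
Lon: 0.187580° → 11.25480′; 0.25480 × 60 = 15.2880″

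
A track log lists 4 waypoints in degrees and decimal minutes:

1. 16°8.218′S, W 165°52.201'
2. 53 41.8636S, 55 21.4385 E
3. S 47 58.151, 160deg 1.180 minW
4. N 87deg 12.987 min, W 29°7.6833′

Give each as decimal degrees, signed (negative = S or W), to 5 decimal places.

Point 1:
  Lat: 16 + 8.218/60 = 16.136967
  S ⇒ negate
  λ: 165 + 52.201/60 = 165.870017
  W ⇒ negate
Point 2:
  Lat: 41.8636′ = 0.697727°; total 53.697727
  S → negative
  Longitude: 21.4385′ = 0.357308°; total 55.357308
  E ⇒ keep positive
Point 3:
  φ: 47 + 58.151/60 = 47.969183
  S ⇒ negate
  Longitude: 160 + 1.18/60 = 160.019667
  W → negative
Point 4:
  Lat: 12.987′ = 0.216450°; total 87.216450
  N ⇒ keep positive
  λ: 7.6833′ = 0.128055°; total 29.128055
  W ⇒ negate

1. -16.13697, -165.87002
2. -53.69773, 55.35731
3. -47.96918, -160.01967
4. 87.21645, -29.12806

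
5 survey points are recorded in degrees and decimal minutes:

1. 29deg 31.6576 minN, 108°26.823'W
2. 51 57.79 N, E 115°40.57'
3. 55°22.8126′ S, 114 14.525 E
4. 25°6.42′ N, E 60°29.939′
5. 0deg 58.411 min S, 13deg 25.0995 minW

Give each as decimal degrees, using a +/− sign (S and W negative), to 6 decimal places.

Point 1:
  Latitude: 29 + 31.6576/60 = 29.5276267
  N ⇒ keep positive
  Lon: 108 + 26.823/60 = 108.4470500
  W → negative
Point 2:
  φ: 51 + 57.79/60 = 51.9631667
  N → positive
  Longitude: 40.57′ = 0.676167°; total 115.6761667
  E ⇒ keep positive
Point 3:
  Latitude: 22.8126′ = 0.380210°; total 55.3802100
  hemisphere S, so the sign is −
  Longitude: 114 + 14.525/60 = 114.2420833
  E → positive
Point 4:
  Latitude: 25 + 6.42/60 = 25.1070000
  N → positive
  λ: 29.939′ = 0.498983°; total 60.4989833
  E → positive
Point 5:
  Latitude: 0 + 58.411/60 = 0.9735167
  S ⇒ negate
  λ: 13 + 25.0995/60 = 13.4183250
  hemisphere W, so the sign is −

1. 29.527627, -108.447050
2. 51.963167, 115.676167
3. -55.380210, 114.242083
4. 25.107000, 60.498983
5. -0.973517, -13.418325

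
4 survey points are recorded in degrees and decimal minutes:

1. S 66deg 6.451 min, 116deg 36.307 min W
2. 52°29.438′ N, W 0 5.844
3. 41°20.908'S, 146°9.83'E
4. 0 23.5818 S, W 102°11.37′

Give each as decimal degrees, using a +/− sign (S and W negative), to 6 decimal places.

Point 1:
  φ: 66 + 6.451/60 = 66.1075167
  S → negative
  Longitude: 36.307′ = 0.605117°; total 116.6051167
  W ⇒ negate
Point 2:
  Lat: 52 + 29.438/60 = 52.4906333
  N → positive
  Lon: 0 + 5.844/60 = 0.0974000
  hemisphere W, so the sign is −
Point 3:
  Lat: 20.908′ = 0.348467°; total 41.3484667
  S → negative
  Lon: 9.83′ = 0.163833°; total 146.1638333
  E → positive
Point 4:
  Latitude: 23.5818′ = 0.393030°; total 0.3930300
  hemisphere S, so the sign is −
  λ: 102 + 11.37/60 = 102.1895000
  W → negative

1. -66.107517, -116.605117
2. 52.490633, -0.097400
3. -41.348467, 146.163833
4. -0.393030, -102.189500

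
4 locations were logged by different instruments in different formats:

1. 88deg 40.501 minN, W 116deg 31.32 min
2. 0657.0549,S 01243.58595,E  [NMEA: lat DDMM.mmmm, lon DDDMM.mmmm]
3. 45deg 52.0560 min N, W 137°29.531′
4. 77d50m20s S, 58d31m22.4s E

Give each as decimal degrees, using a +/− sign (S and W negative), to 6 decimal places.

1. 88.675017, -116.522000
2. -6.950915, 12.726433
3. 45.867600, -137.492183
4. -77.838889, 58.522889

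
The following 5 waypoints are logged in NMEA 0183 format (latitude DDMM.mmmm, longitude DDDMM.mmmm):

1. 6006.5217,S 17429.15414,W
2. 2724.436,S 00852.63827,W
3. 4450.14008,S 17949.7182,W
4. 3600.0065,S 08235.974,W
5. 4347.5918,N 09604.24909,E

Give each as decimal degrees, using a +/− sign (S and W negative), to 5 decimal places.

1. -60.10870, -174.48590
2. -27.40727, -8.87730
3. -44.83567, -179.82864
4. -36.00011, -82.59957
5. 43.79320, 96.07082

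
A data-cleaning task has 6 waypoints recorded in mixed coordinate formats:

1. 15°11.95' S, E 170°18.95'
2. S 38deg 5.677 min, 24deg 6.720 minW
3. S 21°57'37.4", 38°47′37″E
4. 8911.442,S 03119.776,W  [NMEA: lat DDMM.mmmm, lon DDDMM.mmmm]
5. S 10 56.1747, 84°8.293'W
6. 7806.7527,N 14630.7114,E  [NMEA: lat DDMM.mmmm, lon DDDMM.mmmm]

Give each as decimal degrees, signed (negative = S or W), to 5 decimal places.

1. -15.19917, 170.31583
2. -38.09462, -24.11200
3. -21.96039, 38.79361
4. -89.19070, -31.32960
5. -10.93625, -84.13822
6. 78.11255, 146.51186

Point 1:
  φ: 15 + 11.95/60 = 15.199167
  S ⇒ negate
  Lon: 170 + 18.95/60 = 170.315833
  E ⇒ keep positive
Point 2:
  Latitude: 5.677′ = 0.094617°; total 38.094617
  S ⇒ negate
  Lon: 24 + 6.72/60 = 24.112000
  hemisphere W, so the sign is −
Point 3:
  Lat: 21° + 57/60 + 37.4/3600 = 21 + 0.950000 + 0.010389 = 21.960389
  S ⇒ negate
  Lon: 38 + 47/60 + 37/3600 = 38.793611
  E → positive
Point 4:
  φ: degrees = first 2 digits = 89, minutes = 11.442; 89 + 11.442/60 = 89.190700
  S ⇒ negate
  Lon: split at 3 digits → 031° and 19.776′; 31 + 19.776/60 = 31.329600
  hemisphere W, so the sign is −
Point 5:
  Latitude: 10 + 56.1747/60 = 10.936245
  S ⇒ negate
  λ: 8.293′ = 0.138217°; total 84.138217
  W → negative
Point 6:
  Lat: split at 2 digits → 78° and 6.7527′; 78 + 6.7527/60 = 78.112545
  N ⇒ keep positive
  Longitude: split at 3 digits → 146° and 30.7114′; 146 + 30.7114/60 = 146.511857
  E → positive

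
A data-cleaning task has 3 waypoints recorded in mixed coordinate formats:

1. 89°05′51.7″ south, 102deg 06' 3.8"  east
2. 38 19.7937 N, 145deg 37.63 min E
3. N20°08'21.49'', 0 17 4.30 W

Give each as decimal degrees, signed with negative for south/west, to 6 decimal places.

1. -89.097694, 102.101056
2. 38.329895, 145.627167
3. 20.139303, -0.284528

Point 1:
  φ: 89 + 5/60 + 51.7/3600 = 89.0976944
  hemisphere S, so the sign is −
  Lon: 102° + 6/60 + 3.8/3600 = 102 + 0.100000 + 0.001056 = 102.1010556
  E ⇒ keep positive
Point 2:
  φ: 38 + 19.7937/60 = 38.3298950
  N ⇒ keep positive
  Lon: 37.63′ = 0.627167°; total 145.6271667
  E ⇒ keep positive
Point 3:
  φ: 8′ + 21.49″ = 8.35817′; 20 + 8.35817/60 = 20.1393028
  N → positive
  Lon: 0° + 17/60 + 4.3/3600 = 0 + 0.283333 + 0.001194 = 0.2845278
  W → negative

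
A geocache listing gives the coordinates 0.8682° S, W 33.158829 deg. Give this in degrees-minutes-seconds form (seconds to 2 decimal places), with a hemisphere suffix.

φ: 0.868200° → 52.09200′; 0.09200 × 60 = 5.5200″
Longitude: 0.158829° → 9.52974′; 0.52974 × 60 = 31.7844″

0°52′5.52″ S, 33°09′31.78″ W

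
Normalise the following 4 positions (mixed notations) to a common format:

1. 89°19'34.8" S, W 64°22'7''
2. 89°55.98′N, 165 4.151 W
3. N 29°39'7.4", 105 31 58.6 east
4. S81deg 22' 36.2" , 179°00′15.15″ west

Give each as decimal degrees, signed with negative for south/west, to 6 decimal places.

1. -89.326333, -64.368611
2. 89.933000, -165.069183
3. 29.652056, 105.532944
4. -81.376722, -179.004208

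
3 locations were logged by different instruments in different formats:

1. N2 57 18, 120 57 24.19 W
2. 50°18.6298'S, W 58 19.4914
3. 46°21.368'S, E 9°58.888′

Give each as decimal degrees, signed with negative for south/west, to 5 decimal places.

1. 2.95500, -120.95672
2. -50.31050, -58.32486
3. -46.35613, 9.98147

Point 1:
  Latitude: 57′ + 18″ = 57.30000′; 2 + 57.30000/60 = 2.955000
  N ⇒ keep positive
  λ: 120 + 57/60 + 24.19/3600 = 120.956719
  hemisphere W, so the sign is −
Point 2:
  Lat: 50 + 18.6298/60 = 50.310497
  S ⇒ negate
  Lon: 19.4914′ = 0.324857°; total 58.324857
  W → negative
Point 3:
  Latitude: 46 + 21.368/60 = 46.356133
  S ⇒ negate
  λ: 9 + 58.888/60 = 9.981467
  E ⇒ keep positive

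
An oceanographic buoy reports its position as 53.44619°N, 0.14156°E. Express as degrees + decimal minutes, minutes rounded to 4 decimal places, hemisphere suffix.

53° 26.7714′ N, 0° 8.4936′ E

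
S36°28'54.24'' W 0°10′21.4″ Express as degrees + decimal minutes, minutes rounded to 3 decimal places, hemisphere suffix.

36° 28.904′ S, 0° 10.357′ W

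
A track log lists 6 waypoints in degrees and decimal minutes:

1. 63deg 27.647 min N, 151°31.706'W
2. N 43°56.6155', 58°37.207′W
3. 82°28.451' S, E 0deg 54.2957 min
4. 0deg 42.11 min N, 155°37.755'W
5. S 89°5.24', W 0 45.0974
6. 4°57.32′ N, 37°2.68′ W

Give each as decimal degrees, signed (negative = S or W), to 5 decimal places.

1. 63.46078, -151.52843
2. 43.94359, -58.62012
3. -82.47418, 0.90493
4. 0.70183, -155.62925
5. -89.08733, -0.75162
6. 4.95533, -37.04467

Point 1:
  φ: 63 + 27.647/60 = 63.460783
  N ⇒ keep positive
  Lon: 151 + 31.706/60 = 151.528433
  W → negative
Point 2:
  Lat: 56.6155′ = 0.943592°; total 43.943592
  N ⇒ keep positive
  Longitude: 37.207′ = 0.620117°; total 58.620117
  W ⇒ negate
Point 3:
  φ: 28.451′ = 0.474183°; total 82.474183
  S ⇒ negate
  λ: 54.2957′ = 0.904928°; total 0.904928
  E ⇒ keep positive
Point 4:
  Latitude: 42.11′ = 0.701833°; total 0.701833
  N ⇒ keep positive
  Longitude: 155 + 37.755/60 = 155.629250
  hemisphere W, so the sign is −
Point 5:
  φ: 89 + 5.24/60 = 89.087333
  S → negative
  λ: 0 + 45.0974/60 = 0.751623
  W ⇒ negate
Point 6:
  Lat: 4 + 57.32/60 = 4.955333
  N → positive
  Lon: 37 + 2.68/60 = 37.044667
  hemisphere W, so the sign is −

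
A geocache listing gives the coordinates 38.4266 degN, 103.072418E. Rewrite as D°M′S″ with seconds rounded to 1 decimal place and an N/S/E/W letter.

38°25′35.8″ N, 103°04′20.7″ E

Latitude: whole degrees 38; 25.59600′ → 25′ and 35.760″
λ: 0.072418° → 4.34508′; 0.34508 × 60 = 20.705″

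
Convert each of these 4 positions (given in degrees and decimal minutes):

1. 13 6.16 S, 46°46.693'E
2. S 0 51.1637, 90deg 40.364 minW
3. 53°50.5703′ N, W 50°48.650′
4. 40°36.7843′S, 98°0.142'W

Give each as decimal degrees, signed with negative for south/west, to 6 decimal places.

Point 1:
  φ: 13 + 6.16/60 = 13.1026667
  hemisphere S, so the sign is −
  Lon: 46 + 46.693/60 = 46.7782167
  E → positive
Point 2:
  φ: 0 + 51.1637/60 = 0.8527283
  S → negative
  λ: 90 + 40.364/60 = 90.6727333
  W → negative
Point 3:
  Lat: 53 + 50.5703/60 = 53.8428383
  N ⇒ keep positive
  Lon: 50 + 48.65/60 = 50.8108333
  W → negative
Point 4:
  Lat: 40 + 36.7843/60 = 40.6130717
  hemisphere S, so the sign is −
  Longitude: 0.142′ = 0.002367°; total 98.0023667
  W ⇒ negate

1. -13.102667, 46.778217
2. -0.852728, -90.672733
3. 53.842838, -50.810833
4. -40.613072, -98.002367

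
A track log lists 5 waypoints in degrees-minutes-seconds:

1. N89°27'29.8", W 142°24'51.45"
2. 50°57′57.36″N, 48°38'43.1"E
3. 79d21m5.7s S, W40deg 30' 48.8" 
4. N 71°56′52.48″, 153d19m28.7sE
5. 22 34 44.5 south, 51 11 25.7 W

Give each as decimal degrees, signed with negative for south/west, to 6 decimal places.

1. 89.458278, -142.414292
2. 50.965933, 48.645306
3. -79.351583, -40.513556
4. 71.947911, 153.324639
5. -22.579028, -51.190472

Point 1:
  φ: 89 + 27/60 + 29.8/3600 = 89.4582778
  N → positive
  λ: 142° + 24/60 + 51.45/3600 = 142 + 0.400000 + 0.014292 = 142.4142917
  W → negative
Point 2:
  Latitude: 57′ + 57.36″ = 57.95600′; 50 + 57.95600/60 = 50.9659333
  N ⇒ keep positive
  Longitude: 48 + 38/60 + 43.1/3600 = 48.6453056
  E ⇒ keep positive
Point 3:
  φ: 21′ + 5.7″ = 21.09500′; 79 + 21.09500/60 = 79.3515833
  hemisphere S, so the sign is −
  Lon: 30′ + 48.8″ = 30.81333′; 40 + 30.81333/60 = 40.5135556
  W ⇒ negate
Point 4:
  Latitude: 71° + 56/60 + 52.48/3600 = 71 + 0.933333 + 0.014578 = 71.9479111
  N ⇒ keep positive
  λ: 19′ + 28.7″ = 19.47833′; 153 + 19.47833/60 = 153.3246389
  E ⇒ keep positive
Point 5:
  Lat: 22 + 34/60 + 44.5/3600 = 22.5790278
  S ⇒ negate
  Longitude: 51° + 11/60 + 25.7/3600 = 51 + 0.183333 + 0.007139 = 51.1904722
  W → negative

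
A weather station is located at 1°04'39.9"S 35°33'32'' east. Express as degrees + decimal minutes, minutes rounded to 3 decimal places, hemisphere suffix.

1° 4.665′ S, 35° 33.533′ E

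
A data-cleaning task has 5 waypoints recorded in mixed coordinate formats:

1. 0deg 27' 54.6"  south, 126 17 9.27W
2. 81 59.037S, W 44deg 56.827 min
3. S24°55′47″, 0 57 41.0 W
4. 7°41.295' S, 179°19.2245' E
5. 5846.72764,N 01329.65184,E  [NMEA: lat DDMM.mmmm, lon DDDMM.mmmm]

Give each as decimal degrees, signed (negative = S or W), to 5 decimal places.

1. -0.46517, -126.28591
2. -81.98395, -44.94712
3. -24.92972, -0.96139
4. -7.68825, 179.32041
5. 58.77879, 13.49420

Point 1:
  Lat: 0° + 27/60 + 54.6/3600 = 0 + 0.450000 + 0.015167 = 0.465167
  S ⇒ negate
  Lon: 17′ + 9.27″ = 17.15450′; 126 + 17.15450/60 = 126.285908
  hemisphere W, so the sign is −
Point 2:
  Lat: 59.037′ = 0.983950°; total 81.983950
  S → negative
  Longitude: 56.827′ = 0.947117°; total 44.947117
  W ⇒ negate
Point 3:
  Lat: 55′ + 47″ = 55.78333′; 24 + 55.78333/60 = 24.929722
  hemisphere S, so the sign is −
  Lon: 0° + 57/60 + 41/3600 = 0 + 0.950000 + 0.011389 = 0.961389
  hemisphere W, so the sign is −
Point 4:
  Latitude: 41.295′ = 0.688250°; total 7.688250
  S → negative
  Lon: 19.2245′ = 0.320408°; total 179.320408
  E → positive
Point 5:
  φ: split at 2 digits → 58° and 46.72764′; 58 + 46.72764/60 = 58.778794
  N ⇒ keep positive
  Lon: degrees = first 3 digits = 13, minutes = 29.65184; 13 + 29.65184/60 = 13.494197
  E ⇒ keep positive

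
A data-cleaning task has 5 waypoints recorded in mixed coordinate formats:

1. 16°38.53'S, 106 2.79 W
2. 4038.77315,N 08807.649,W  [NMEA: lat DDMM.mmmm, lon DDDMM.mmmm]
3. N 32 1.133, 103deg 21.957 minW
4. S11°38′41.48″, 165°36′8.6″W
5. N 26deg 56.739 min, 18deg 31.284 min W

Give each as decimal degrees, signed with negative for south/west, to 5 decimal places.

Point 1:
  φ: 16 + 38.53/60 = 16.642167
  hemisphere S, so the sign is −
  Longitude: 2.79′ = 0.046500°; total 106.046500
  W ⇒ negate
Point 2:
  Lat: split at 2 digits → 40° and 38.77315′; 40 + 38.77315/60 = 40.646219
  N ⇒ keep positive
  λ: split at 3 digits → 088° and 7.649′; 88 + 7.649/60 = 88.127483
  hemisphere W, so the sign is −
Point 3:
  Latitude: 1.133′ = 0.018883°; total 32.018883
  N ⇒ keep positive
  λ: 21.957′ = 0.365950°; total 103.365950
  hemisphere W, so the sign is −
Point 4:
  Lat: 11 + 38/60 + 41.48/3600 = 11.644856
  hemisphere S, so the sign is −
  λ: 36′ + 8.6″ = 36.14333′; 165 + 36.14333/60 = 165.602389
  W → negative
Point 5:
  Latitude: 26 + 56.739/60 = 26.945650
  N → positive
  λ: 18 + 31.284/60 = 18.521400
  W → negative

1. -16.64217, -106.04650
2. 40.64622, -88.12748
3. 32.01888, -103.36595
4. -11.64486, -165.60239
5. 26.94565, -18.52140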